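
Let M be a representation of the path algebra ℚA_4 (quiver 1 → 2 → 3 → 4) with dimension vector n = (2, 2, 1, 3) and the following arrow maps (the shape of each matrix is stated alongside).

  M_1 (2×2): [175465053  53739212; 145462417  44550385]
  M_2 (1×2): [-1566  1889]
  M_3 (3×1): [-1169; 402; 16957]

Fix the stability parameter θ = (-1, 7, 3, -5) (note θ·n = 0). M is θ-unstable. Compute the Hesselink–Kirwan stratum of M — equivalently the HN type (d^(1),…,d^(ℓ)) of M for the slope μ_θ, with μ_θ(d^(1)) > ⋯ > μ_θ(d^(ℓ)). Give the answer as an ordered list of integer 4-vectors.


Via rank(M_{q-1}∘⋯∘M_p): M ≅ I[1,2], I[1,4], I[4,4]^2.
μ_θ-semistable layers: μ^(1)=7; μ^(2)=5/3; μ^(3)=-1; μ^(4)=-5

((0, 1, 0, 0); (0, 1, 1, 1); (2, 0, 0, 0); (0, 0, 0, 2))


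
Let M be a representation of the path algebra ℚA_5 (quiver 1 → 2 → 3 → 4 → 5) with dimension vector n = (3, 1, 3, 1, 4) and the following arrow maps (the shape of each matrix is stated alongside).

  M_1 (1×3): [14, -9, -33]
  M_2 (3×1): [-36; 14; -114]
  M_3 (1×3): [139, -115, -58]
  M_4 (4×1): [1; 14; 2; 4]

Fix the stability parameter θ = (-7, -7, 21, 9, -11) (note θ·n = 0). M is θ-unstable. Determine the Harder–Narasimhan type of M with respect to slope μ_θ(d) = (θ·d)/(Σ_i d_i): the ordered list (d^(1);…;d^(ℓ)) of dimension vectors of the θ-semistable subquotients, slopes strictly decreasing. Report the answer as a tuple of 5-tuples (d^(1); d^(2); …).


Barcode: M ≅ I[1,1]^2, I[1,5], I[3,3]^2, I[5,5]^3. HN layers by μ_θ (4 steps, strictly decreasing):
  μ^(1)=21; μ^(2)=19/3; μ^(3)=-7; μ^(4)=-11

((0, 0, 2, 0, 0); (0, 0, 1, 1, 1); (3, 1, 0, 0, 0); (0, 0, 0, 0, 3))


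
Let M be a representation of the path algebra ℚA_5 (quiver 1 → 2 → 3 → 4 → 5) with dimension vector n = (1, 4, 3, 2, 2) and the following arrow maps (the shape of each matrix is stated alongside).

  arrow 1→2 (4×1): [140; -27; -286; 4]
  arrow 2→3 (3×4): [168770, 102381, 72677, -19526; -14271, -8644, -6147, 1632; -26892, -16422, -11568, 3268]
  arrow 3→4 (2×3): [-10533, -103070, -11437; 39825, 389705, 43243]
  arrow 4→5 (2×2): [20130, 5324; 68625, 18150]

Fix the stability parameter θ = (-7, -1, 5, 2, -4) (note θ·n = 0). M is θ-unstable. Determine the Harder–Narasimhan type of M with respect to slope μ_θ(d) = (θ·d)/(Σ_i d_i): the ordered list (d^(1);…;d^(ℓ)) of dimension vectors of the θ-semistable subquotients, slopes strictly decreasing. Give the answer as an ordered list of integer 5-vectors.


Via rank(M_{q-1}∘⋯∘M_p): M ≅ I[1,5], I[2,2], I[2,3], I[2,4], I[5,5].
μ_θ-semistable layers: μ^(1)=5; μ^(2)=7/2; μ^(3)=1; μ^(4)=-1; μ^(5)=-4; μ^(6)=-7

((0, 0, 1, 0, 0); (0, 0, 1, 1, 0); (0, 0, 1, 1, 1); (0, 4, 0, 0, 0); (0, 0, 0, 0, 1); (1, 0, 0, 0, 0))


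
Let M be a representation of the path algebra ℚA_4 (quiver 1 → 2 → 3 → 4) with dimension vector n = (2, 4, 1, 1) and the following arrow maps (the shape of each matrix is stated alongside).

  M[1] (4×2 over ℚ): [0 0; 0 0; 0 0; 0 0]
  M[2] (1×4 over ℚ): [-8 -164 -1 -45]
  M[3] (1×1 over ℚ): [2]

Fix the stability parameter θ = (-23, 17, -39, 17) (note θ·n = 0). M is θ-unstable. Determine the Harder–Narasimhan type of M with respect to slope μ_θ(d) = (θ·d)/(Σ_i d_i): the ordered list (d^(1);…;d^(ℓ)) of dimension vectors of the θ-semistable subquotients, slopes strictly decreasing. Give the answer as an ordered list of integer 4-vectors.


Barcode: M ≅ I[1,1]^2, I[2,2]^3, I[2,4]. HN layers by μ_θ (3 steps, strictly decreasing):
  μ^(1)=17; μ^(2)=-11; μ^(3)=-23

((0, 3, 0, 1); (0, 1, 1, 0); (2, 0, 0, 0))


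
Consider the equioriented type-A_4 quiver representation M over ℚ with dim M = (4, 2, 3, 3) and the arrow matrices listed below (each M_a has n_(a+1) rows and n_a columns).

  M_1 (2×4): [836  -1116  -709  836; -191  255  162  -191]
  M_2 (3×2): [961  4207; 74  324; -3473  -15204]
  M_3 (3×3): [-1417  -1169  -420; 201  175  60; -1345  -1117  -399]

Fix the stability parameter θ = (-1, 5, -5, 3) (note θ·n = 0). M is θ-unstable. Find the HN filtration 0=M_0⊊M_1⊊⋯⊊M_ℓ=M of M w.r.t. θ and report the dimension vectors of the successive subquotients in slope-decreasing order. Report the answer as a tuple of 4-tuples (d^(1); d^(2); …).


Barcode: M ≅ I[1,1]^2, I[1,4]^2, I[3,4]. HN layers by μ_θ (4 steps, strictly decreasing):
  μ^(1)=3; μ^(2)=0; μ^(3)=-1; μ^(4)=-5

((0, 0, 0, 3); (0, 2, 2, 0); (4, 0, 0, 0); (0, 0, 1, 0))


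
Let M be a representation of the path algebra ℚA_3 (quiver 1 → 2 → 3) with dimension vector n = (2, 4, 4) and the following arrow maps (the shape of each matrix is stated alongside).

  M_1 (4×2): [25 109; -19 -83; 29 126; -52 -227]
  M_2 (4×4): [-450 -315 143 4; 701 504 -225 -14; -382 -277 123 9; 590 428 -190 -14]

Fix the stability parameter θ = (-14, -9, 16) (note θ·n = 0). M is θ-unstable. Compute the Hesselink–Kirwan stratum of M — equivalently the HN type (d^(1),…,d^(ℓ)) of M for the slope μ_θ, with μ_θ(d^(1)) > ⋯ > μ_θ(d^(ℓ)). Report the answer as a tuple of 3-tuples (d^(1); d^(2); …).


Barcode: M ≅ I[1,3]^2, I[2,2], I[2,3], I[3,3]. HN layers by μ_θ (3 steps, strictly decreasing):
  μ^(1)=16; μ^(2)=-9; μ^(3)=-14

((0, 0, 4); (0, 4, 0); (2, 0, 0))


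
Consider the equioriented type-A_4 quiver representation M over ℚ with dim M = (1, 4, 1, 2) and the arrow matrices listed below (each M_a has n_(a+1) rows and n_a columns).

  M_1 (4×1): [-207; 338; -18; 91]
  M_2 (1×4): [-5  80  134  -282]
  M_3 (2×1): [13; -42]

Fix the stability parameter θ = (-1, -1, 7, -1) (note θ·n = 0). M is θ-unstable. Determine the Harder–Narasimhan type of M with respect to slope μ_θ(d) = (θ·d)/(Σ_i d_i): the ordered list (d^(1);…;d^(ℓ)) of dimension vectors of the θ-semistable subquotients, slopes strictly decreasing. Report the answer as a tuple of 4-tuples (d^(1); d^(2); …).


Barcode: M ≅ I[1,4], I[2,2]^3, I[4,4]. HN layers by μ_θ (2 steps, strictly decreasing):
  μ^(1)=3; μ^(2)=-1

((0, 0, 1, 1); (1, 4, 0, 1))


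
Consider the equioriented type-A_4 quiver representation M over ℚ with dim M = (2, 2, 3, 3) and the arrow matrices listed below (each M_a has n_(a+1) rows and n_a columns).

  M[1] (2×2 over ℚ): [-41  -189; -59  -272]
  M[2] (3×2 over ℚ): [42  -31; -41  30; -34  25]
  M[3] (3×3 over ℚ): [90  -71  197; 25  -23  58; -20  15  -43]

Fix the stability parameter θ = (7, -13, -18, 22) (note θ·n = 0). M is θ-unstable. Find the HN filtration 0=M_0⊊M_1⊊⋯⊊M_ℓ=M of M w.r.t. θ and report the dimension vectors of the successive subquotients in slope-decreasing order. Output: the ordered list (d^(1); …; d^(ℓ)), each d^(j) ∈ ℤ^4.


Interval decomposition of M: I[1,3], I[1,4], I[3,4], I[4,4].
HN type (ℓ=3): μ^(1)=22; μ^(2)=-8; μ^(3)=-18

((0, 0, 0, 3); (2, 2, 2, 0); (0, 0, 1, 0))


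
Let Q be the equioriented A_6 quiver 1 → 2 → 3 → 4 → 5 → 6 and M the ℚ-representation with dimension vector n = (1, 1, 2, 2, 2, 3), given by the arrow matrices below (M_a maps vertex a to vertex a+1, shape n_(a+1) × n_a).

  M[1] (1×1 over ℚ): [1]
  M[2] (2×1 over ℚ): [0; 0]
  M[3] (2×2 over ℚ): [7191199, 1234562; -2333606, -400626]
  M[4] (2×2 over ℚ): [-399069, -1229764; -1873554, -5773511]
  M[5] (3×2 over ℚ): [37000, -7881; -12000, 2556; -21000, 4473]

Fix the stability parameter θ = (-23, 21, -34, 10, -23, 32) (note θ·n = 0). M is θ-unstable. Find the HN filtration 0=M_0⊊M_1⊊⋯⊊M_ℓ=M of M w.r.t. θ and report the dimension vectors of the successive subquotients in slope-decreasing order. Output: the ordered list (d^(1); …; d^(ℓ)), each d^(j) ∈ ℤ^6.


Via rank(M_{q-1}∘⋯∘M_p): M ≅ I[1,2], I[3,5], I[3,6], I[6,6]^2.
μ_θ-semistable layers: μ^(1)=32; μ^(2)=21; μ^(3)=-13/2; μ^(4)=-23; μ^(5)=-34

((0, 0, 0, 0, 0, 3); (0, 1, 0, 0, 0, 0); (0, 0, 0, 2, 2, 0); (1, 0, 0, 0, 0, 0); (0, 0, 2, 0, 0, 0))


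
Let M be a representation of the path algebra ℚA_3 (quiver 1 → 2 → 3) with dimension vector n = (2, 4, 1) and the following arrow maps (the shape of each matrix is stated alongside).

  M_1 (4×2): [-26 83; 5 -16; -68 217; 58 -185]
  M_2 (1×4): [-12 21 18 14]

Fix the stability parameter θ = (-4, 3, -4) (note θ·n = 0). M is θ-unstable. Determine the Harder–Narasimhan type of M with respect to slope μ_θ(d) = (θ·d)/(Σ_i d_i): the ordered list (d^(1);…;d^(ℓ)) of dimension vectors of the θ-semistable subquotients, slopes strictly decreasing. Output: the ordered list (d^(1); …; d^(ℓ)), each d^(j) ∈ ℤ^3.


Interval decomposition of M: I[1,2], I[1,3], I[2,2]^2.
HN type (ℓ=3): μ^(1)=3; μ^(2)=-1/2; μ^(3)=-4

((0, 3, 0); (0, 1, 1); (2, 0, 0))


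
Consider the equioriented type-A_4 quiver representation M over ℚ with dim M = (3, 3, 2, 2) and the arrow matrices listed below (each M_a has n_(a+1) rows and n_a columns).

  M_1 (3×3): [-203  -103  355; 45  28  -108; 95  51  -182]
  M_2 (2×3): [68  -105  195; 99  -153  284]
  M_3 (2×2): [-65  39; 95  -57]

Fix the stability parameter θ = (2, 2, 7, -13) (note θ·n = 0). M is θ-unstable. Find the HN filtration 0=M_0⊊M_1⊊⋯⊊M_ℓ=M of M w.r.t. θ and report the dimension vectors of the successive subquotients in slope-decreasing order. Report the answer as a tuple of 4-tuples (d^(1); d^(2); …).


Via rank(M_{q-1}∘⋯∘M_p): M ≅ I[1,2], I[1,3], I[1,4], I[4,4].
μ_θ-semistable layers: μ^(1)=7; μ^(2)=2; μ^(3)=-1/2; μ^(4)=-13

((0, 0, 1, 0); (2, 2, 0, 0); (1, 1, 1, 1); (0, 0, 0, 1))


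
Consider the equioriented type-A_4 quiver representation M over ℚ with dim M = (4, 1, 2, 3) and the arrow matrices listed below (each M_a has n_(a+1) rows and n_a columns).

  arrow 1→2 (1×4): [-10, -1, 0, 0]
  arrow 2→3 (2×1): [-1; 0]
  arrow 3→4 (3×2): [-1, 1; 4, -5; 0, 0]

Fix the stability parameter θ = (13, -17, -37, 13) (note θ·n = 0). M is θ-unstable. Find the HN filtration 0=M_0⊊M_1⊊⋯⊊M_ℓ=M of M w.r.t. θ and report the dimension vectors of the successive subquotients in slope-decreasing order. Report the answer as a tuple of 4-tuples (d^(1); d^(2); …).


Interval decomposition of M: I[1,1]^3, I[1,4], I[3,4], I[4,4].
HN type (ℓ=3): μ^(1)=13; μ^(2)=-41/3; μ^(3)=-37

((3, 0, 0, 3); (1, 1, 1, 0); (0, 0, 1, 0))


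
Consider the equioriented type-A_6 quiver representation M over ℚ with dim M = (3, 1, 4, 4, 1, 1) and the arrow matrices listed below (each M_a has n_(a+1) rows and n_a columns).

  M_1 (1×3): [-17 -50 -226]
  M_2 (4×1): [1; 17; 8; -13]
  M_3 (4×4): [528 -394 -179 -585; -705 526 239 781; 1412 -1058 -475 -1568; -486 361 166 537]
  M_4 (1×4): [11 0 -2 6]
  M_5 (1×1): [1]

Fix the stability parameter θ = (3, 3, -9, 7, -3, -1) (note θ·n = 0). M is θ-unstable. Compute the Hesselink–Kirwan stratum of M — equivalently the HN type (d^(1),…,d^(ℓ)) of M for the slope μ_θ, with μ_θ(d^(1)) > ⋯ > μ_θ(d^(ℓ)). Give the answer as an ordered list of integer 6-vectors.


Barcode: M ≅ I[1,1]^2, I[1,6], I[3,4]^3. HN layers by μ_θ (5 steps, strictly decreasing):
  μ^(1)=7; μ^(2)=3; μ^(3)=1; μ^(4)=-1; μ^(5)=-9

((0, 0, 0, 3, 0, 0); (2, 0, 0, 0, 0, 0); (0, 0, 0, 1, 1, 1); (1, 1, 1, 0, 0, 0); (0, 0, 3, 0, 0, 0))


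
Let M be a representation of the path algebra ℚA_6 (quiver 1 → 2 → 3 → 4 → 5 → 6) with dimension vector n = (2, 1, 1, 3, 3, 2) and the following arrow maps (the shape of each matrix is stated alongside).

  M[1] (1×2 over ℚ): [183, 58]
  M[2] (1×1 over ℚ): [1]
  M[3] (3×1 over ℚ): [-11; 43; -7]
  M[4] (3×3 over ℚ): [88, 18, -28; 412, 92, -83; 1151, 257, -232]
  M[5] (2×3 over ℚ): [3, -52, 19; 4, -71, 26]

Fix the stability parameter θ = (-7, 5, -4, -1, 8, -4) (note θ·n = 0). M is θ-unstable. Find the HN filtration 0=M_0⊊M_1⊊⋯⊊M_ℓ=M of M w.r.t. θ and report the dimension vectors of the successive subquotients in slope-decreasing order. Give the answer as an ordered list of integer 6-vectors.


Via rank(M_{q-1}∘⋯∘M_p): M ≅ I[1,1], I[1,6], I[4,5], I[4,6].
μ_θ-semistable layers: μ^(1)=8; μ^(2)=2; μ^(3)=0; μ^(4)=-1; μ^(5)=-7

((0, 0, 0, 0, 1, 0); (0, 0, 0, 0, 2, 2); (0, 1, 1, 1, 0, 0); (0, 0, 0, 2, 0, 0); (2, 0, 0, 0, 0, 0))


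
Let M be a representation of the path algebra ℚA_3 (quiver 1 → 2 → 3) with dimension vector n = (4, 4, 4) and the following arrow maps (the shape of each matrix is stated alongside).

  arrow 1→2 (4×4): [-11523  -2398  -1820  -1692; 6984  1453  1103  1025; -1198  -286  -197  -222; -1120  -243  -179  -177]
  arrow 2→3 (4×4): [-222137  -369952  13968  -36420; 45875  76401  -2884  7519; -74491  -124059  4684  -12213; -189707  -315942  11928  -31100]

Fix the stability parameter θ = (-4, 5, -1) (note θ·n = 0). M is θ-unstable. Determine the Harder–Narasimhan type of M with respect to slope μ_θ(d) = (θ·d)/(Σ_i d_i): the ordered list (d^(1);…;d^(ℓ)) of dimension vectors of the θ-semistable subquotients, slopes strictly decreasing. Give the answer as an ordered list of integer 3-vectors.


Interval decomposition of M: I[1,2], I[1,3]^3, I[3,3].
HN type (ℓ=4): μ^(1)=5; μ^(2)=2; μ^(3)=-1; μ^(4)=-4

((0, 1, 0); (0, 3, 3); (0, 0, 1); (4, 0, 0))


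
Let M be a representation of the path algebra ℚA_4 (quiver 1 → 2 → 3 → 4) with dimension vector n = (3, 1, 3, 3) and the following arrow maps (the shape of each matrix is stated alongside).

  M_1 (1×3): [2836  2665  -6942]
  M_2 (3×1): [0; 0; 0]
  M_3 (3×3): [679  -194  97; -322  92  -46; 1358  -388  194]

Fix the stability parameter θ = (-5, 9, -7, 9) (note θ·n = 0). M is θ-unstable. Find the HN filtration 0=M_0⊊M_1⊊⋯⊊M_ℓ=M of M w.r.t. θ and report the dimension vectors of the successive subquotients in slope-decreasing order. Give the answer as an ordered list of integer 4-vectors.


Barcode: M ≅ I[1,1]^2, I[1,2], I[3,3]^2, I[3,4], I[4,4]^2. HN layers by μ_θ (3 steps, strictly decreasing):
  μ^(1)=9; μ^(2)=-5; μ^(3)=-7

((0, 1, 0, 3); (3, 0, 0, 0); (0, 0, 3, 0))


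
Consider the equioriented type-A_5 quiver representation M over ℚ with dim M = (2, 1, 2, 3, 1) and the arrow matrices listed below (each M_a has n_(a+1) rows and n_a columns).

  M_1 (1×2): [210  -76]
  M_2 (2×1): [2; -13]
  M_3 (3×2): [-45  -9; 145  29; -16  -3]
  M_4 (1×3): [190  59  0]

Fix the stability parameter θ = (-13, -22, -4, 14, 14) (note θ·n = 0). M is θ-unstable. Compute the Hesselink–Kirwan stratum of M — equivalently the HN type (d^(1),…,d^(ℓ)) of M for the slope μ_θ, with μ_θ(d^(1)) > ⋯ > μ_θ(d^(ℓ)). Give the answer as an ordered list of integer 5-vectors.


Interval decomposition of M: I[1,1], I[1,5], I[3,4], I[4,4].
HN type (ℓ=4): μ^(1)=14; μ^(2)=-4; μ^(3)=-13; μ^(4)=-35/2

((0, 0, 0, 3, 1); (0, 0, 2, 0, 0); (1, 0, 0, 0, 0); (1, 1, 0, 0, 0))


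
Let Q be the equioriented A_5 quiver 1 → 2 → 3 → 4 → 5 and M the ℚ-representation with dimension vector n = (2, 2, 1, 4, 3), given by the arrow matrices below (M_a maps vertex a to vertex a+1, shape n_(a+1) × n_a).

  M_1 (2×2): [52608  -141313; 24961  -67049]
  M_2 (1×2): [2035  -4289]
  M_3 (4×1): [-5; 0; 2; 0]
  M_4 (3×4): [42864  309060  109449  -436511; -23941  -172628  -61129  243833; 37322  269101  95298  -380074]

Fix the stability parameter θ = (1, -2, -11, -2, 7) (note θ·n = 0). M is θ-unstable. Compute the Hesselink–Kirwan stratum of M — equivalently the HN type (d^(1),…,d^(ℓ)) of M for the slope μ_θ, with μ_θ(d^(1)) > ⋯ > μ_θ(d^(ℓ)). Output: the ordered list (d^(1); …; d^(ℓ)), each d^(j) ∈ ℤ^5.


Via rank(M_{q-1}∘⋯∘M_p): M ≅ I[1,2], I[1,5], I[4,4], I[4,5]^2.
μ_θ-semistable layers: μ^(1)=7; μ^(2)=-1/2; μ^(3)=-2; μ^(4)=-4

((0, 0, 0, 0, 3); (1, 1, 0, 0, 0); (0, 0, 0, 4, 0); (1, 1, 1, 0, 0))


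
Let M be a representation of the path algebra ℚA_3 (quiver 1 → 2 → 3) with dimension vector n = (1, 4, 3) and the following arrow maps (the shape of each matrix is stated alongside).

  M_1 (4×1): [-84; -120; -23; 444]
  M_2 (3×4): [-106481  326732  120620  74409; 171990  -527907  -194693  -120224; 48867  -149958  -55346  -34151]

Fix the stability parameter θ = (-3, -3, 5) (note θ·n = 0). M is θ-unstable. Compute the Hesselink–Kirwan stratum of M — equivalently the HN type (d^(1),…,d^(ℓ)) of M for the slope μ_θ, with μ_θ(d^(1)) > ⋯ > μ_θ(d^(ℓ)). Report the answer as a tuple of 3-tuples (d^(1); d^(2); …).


Barcode: M ≅ I[1,3], I[2,2]^2, I[2,3], I[3,3]. HN layers by μ_θ (2 steps, strictly decreasing):
  μ^(1)=5; μ^(2)=-3

((0, 0, 3); (1, 4, 0))


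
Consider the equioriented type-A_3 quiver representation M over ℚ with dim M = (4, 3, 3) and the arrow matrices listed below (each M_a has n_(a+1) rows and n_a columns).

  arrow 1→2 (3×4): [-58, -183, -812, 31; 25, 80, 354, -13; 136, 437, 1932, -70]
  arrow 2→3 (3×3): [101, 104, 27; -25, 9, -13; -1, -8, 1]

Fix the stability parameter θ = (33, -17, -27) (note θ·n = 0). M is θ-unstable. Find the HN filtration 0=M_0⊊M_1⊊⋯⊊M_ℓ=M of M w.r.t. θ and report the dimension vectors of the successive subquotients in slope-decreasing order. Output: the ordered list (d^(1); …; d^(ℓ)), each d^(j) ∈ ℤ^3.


Interval decomposition of M: I[1,1], I[1,2], I[1,3]^2, I[3,3].
HN type (ℓ=4): μ^(1)=33; μ^(2)=8; μ^(3)=-11/3; μ^(4)=-27

((1, 0, 0); (1, 1, 0); (2, 2, 2); (0, 0, 1))


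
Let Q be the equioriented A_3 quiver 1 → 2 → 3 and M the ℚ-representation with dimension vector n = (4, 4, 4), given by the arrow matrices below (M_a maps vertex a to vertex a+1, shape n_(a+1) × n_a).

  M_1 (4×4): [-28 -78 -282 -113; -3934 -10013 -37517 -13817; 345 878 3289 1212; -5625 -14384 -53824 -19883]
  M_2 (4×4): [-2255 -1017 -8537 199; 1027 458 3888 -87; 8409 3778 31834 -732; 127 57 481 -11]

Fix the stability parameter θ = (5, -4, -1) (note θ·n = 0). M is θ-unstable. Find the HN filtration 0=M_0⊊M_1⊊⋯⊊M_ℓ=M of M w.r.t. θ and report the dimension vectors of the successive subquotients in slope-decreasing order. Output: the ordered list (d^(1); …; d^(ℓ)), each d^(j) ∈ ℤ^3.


Barcode: M ≅ I[1,2], I[1,3]^3, I[3,3]. HN layers by μ_θ (3 steps, strictly decreasing):
  μ^(1)=1/2; μ^(2)=0; μ^(3)=-1

((1, 1, 0); (3, 3, 3); (0, 0, 1))


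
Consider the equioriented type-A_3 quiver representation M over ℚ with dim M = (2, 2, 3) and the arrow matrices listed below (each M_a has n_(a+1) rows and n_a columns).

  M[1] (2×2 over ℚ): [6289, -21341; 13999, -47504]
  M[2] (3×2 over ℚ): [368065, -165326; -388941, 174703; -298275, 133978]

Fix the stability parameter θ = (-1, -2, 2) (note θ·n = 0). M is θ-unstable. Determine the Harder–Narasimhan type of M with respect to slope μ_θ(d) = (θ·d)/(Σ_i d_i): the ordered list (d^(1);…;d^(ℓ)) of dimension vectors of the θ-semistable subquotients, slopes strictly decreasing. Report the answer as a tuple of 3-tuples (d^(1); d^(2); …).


Barcode: M ≅ I[1,3]^2, I[3,3]. HN layers by μ_θ (2 steps, strictly decreasing):
  μ^(1)=2; μ^(2)=-3/2

((0, 0, 3); (2, 2, 0))


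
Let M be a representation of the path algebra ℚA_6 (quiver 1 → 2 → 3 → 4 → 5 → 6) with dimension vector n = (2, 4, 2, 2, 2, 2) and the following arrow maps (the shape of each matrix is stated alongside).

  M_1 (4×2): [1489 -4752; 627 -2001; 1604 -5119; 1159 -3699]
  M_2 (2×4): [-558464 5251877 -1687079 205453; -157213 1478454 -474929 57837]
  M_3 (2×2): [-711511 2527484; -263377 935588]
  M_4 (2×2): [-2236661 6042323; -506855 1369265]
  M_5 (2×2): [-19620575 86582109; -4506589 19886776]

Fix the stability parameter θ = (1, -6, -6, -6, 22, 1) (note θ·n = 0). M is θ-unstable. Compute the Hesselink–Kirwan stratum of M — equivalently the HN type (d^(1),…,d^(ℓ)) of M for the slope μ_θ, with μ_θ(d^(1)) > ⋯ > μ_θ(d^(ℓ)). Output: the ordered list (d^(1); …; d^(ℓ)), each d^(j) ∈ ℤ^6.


Barcode: M ≅ I[1,2], I[1,4], I[2,2], I[2,3], I[4,6], I[5,6]. HN layers by μ_θ (4 steps, strictly decreasing):
  μ^(1)=23/2; μ^(2)=-5/2; μ^(3)=-17/4; μ^(4)=-6

((0, 0, 0, 0, 2, 2); (1, 1, 0, 0, 0, 0); (1, 1, 1, 1, 0, 0); (0, 2, 1, 1, 0, 0))


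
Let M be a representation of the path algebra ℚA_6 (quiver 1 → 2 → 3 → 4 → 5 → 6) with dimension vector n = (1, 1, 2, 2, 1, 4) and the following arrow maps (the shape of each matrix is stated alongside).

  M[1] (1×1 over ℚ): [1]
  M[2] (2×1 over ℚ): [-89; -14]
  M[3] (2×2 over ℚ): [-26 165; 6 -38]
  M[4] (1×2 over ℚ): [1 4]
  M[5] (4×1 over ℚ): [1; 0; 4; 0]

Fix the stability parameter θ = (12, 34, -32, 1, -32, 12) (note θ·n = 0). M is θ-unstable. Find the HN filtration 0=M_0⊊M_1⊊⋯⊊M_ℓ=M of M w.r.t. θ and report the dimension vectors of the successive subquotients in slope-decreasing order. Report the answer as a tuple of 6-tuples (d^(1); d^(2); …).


Interval decomposition of M: I[1,6], I[3,4], I[6,6]^3.
HN type (ℓ=4): μ^(1)=12; μ^(2)=1; μ^(3)=-17/5; μ^(4)=-32

((0, 0, 0, 0, 0, 4); (0, 0, 0, 1, 0, 0); (1, 1, 1, 1, 1, 0); (0, 0, 1, 0, 0, 0))


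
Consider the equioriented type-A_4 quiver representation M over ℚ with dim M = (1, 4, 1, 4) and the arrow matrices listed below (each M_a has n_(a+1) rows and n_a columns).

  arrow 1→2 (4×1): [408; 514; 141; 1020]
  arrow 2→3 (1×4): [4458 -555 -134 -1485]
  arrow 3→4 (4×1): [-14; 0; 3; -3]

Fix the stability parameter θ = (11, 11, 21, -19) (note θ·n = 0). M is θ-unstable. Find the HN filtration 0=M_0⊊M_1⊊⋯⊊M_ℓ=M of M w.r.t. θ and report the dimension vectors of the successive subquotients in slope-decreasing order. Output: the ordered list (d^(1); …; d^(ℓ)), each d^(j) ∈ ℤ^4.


Via rank(M_{q-1}∘⋯∘M_p): M ≅ I[1,2], I[2,2]^2, I[2,4], I[4,4]^3.
μ_θ-semistable layers: μ^(1)=11; μ^(2)=13/3; μ^(3)=-19

((1, 3, 0, 0); (0, 1, 1, 1); (0, 0, 0, 3))


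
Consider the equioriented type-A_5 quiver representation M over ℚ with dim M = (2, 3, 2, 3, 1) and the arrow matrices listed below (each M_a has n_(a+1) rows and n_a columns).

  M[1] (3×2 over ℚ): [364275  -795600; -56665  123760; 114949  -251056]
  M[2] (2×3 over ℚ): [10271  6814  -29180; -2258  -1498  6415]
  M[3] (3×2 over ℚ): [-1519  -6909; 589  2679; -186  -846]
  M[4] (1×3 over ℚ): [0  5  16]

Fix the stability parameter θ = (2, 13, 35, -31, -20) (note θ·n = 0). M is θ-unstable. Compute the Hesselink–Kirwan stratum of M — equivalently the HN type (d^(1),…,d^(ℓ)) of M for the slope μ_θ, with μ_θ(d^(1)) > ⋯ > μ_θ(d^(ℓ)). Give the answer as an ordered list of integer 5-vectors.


Barcode: M ≅ I[1,1], I[1,3], I[2,2], I[2,5], I[4,4]^2. HN layers by μ_θ (5 steps, strictly decreasing):
  μ^(1)=35; μ^(2)=13; μ^(3)=2; μ^(4)=-3/4; μ^(5)=-31

((0, 0, 1, 0, 0); (0, 2, 0, 0, 0); (2, 0, 0, 0, 0); (0, 1, 1, 1, 1); (0, 0, 0, 2, 0))


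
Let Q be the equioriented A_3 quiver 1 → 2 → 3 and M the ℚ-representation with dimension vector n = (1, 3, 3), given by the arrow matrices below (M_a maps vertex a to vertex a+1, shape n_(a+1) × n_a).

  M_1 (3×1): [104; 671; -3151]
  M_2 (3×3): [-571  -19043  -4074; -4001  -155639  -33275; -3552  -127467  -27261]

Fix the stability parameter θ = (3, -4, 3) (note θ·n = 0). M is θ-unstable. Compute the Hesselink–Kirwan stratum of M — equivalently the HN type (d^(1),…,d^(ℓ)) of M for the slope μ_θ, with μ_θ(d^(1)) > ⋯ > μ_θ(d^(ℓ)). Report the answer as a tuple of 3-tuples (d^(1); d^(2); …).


Barcode: M ≅ I[1,3], I[2,3]^2. HN layers by μ_θ (3 steps, strictly decreasing):
  μ^(1)=3; μ^(2)=-1/2; μ^(3)=-4

((0, 0, 3); (1, 1, 0); (0, 2, 0))


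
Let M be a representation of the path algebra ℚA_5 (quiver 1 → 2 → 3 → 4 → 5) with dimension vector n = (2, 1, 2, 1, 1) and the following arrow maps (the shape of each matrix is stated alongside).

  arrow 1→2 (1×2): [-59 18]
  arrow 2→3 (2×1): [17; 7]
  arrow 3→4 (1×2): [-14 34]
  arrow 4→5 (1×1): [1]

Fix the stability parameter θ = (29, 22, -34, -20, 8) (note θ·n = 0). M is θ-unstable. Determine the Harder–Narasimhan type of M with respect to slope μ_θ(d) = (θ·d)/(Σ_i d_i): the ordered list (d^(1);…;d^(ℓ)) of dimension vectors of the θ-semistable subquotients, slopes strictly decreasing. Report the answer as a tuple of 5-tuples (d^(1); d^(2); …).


Interval decomposition of M: I[1,1], I[1,3], I[3,5].
HN type (ℓ=5): μ^(1)=29; μ^(2)=8; μ^(3)=17/3; μ^(4)=-20; μ^(5)=-34

((1, 0, 0, 0, 0); (0, 0, 0, 0, 1); (1, 1, 1, 0, 0); (0, 0, 0, 1, 0); (0, 0, 1, 0, 0))


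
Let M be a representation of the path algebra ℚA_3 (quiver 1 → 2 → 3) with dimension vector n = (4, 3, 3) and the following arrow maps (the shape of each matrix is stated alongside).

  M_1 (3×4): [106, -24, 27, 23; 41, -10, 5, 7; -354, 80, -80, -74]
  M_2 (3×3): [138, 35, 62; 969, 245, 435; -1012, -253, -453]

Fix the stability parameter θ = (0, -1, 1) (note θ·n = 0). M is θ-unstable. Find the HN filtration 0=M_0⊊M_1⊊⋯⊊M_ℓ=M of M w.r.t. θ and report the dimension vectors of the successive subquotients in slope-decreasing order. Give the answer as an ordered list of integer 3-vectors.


Interval decomposition of M: I[1,1], I[1,3]^3.
HN type (ℓ=3): μ^(1)=1; μ^(2)=0; μ^(3)=-1/2

((0, 0, 3); (1, 0, 0); (3, 3, 0))


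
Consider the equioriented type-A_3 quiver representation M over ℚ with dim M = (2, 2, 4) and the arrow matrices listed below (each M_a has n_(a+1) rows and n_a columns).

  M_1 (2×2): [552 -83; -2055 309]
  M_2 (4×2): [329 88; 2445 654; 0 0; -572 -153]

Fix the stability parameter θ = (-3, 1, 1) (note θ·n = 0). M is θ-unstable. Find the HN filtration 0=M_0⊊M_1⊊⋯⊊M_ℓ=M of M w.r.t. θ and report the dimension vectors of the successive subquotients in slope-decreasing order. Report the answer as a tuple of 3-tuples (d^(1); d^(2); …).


Via rank(M_{q-1}∘⋯∘M_p): M ≅ I[1,3]^2, I[3,3]^2.
μ_θ-semistable layers: μ^(1)=1; μ^(2)=-3

((0, 2, 4); (2, 0, 0))


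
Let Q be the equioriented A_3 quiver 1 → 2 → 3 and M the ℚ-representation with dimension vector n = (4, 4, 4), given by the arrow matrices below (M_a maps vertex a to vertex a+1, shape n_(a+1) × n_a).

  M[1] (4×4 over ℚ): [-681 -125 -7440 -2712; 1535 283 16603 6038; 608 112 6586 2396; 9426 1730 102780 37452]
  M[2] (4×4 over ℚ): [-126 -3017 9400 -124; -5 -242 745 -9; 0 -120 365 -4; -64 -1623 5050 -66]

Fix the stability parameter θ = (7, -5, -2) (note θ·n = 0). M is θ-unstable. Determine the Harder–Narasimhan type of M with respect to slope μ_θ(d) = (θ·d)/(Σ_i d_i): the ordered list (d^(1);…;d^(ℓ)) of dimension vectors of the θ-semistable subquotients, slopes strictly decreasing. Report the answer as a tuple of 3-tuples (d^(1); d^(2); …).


Via rank(M_{q-1}∘⋯∘M_p): M ≅ I[1,1], I[1,2], I[1,3]^2, I[2,3], I[3,3].
μ_θ-semistable layers: μ^(1)=7; μ^(2)=1; μ^(3)=0; μ^(4)=-2; μ^(5)=-5

((1, 0, 0); (1, 1, 0); (2, 2, 2); (0, 0, 2); (0, 1, 0))


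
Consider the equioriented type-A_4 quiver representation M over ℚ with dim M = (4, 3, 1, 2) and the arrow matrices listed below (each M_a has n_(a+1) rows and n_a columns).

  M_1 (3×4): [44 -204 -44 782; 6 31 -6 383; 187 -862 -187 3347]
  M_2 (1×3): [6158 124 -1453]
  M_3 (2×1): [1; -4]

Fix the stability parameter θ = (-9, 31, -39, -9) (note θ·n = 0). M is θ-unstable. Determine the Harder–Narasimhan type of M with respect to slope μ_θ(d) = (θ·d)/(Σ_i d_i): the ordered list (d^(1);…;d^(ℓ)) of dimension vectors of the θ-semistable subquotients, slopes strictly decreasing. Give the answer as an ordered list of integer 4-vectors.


Via rank(M_{q-1}∘⋯∘M_p): M ≅ I[1,1], I[1,2]^2, I[1,4], I[4,4].
μ_θ-semistable layers: μ^(1)=31; μ^(2)=-17/3; μ^(3)=-9

((0, 2, 0, 0); (0, 1, 1, 1); (4, 0, 0, 1))


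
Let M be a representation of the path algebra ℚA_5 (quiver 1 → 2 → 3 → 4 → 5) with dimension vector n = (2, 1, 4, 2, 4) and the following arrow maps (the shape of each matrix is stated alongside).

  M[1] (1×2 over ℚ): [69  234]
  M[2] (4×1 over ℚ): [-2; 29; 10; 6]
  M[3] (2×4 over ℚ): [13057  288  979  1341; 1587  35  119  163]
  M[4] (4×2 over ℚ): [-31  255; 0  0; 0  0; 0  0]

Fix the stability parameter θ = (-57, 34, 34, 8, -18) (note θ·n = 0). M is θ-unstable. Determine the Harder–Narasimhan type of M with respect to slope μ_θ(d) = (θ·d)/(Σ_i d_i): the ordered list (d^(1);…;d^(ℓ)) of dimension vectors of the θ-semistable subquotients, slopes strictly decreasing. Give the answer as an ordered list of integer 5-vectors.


Barcode: M ≅ I[1,1], I[1,5], I[3,3]^2, I[3,4], I[5,5]^3. HN layers by μ_θ (5 steps, strictly decreasing):
  μ^(1)=34; μ^(2)=21; μ^(3)=29/2; μ^(4)=-18; μ^(5)=-57

((0, 0, 2, 0, 0); (0, 0, 1, 1, 0); (0, 1, 1, 1, 1); (0, 0, 0, 0, 3); (2, 0, 0, 0, 0))


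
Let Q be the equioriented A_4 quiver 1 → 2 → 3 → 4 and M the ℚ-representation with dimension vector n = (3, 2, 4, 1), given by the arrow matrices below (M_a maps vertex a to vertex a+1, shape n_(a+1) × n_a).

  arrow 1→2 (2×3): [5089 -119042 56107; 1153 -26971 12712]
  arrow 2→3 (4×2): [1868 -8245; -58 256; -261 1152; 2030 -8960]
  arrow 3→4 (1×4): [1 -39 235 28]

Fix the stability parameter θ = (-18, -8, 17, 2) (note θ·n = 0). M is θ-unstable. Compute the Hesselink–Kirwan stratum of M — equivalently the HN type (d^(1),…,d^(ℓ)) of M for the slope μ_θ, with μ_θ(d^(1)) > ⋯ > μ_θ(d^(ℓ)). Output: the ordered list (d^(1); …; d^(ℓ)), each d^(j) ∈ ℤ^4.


Interval decomposition of M: I[1,1], I[1,3], I[1,4], I[3,3]^2.
HN type (ℓ=4): μ^(1)=17; μ^(2)=19/2; μ^(3)=-8; μ^(4)=-18

((0, 0, 3, 0); (0, 0, 1, 1); (0, 2, 0, 0); (3, 0, 0, 0))


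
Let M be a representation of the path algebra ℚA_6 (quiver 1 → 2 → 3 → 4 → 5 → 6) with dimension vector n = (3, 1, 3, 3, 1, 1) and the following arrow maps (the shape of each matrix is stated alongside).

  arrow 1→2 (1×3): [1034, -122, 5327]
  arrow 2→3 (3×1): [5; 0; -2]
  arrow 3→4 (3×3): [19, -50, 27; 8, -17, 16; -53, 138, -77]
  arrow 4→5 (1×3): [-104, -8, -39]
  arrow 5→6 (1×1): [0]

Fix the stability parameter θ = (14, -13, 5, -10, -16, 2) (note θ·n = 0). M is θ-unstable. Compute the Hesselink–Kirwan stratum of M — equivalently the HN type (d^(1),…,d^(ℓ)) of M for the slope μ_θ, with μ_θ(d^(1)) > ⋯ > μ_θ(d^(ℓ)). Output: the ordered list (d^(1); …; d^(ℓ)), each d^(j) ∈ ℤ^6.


Barcode: M ≅ I[1,1]^2, I[1,5], I[3,3], I[3,4], I[4,4], I[6,6]. HN layers by μ_θ (6 steps, strictly decreasing):
  μ^(1)=14; μ^(2)=5; μ^(3)=2; μ^(4)=-5/2; μ^(5)=-4; μ^(6)=-10

((2, 0, 0, 0, 0, 0); (0, 0, 1, 0, 0, 0); (0, 0, 0, 0, 0, 1); (0, 0, 1, 1, 0, 0); (1, 1, 1, 1, 1, 0); (0, 0, 0, 1, 0, 0))


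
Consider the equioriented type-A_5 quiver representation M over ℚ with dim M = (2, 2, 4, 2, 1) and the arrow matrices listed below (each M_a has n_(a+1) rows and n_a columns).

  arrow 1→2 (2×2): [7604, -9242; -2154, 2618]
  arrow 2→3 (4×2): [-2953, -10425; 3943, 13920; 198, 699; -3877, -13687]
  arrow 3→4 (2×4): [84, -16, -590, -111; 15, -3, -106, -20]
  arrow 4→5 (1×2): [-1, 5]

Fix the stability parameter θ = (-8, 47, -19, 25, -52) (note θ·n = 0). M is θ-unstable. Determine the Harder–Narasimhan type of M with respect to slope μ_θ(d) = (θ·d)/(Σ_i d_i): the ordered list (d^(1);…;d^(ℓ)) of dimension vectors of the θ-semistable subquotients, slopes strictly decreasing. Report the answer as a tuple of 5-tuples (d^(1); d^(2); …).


Interval decomposition of M: I[1,4], I[1,5], I[3,3]^2.
HN type (ℓ=5): μ^(1)=25; μ^(2)=14; μ^(3)=1/4; μ^(4)=-8; μ^(5)=-19

((0, 0, 0, 1, 0); (0, 1, 1, 0, 0); (0, 1, 1, 1, 1); (2, 0, 0, 0, 0); (0, 0, 2, 0, 0))


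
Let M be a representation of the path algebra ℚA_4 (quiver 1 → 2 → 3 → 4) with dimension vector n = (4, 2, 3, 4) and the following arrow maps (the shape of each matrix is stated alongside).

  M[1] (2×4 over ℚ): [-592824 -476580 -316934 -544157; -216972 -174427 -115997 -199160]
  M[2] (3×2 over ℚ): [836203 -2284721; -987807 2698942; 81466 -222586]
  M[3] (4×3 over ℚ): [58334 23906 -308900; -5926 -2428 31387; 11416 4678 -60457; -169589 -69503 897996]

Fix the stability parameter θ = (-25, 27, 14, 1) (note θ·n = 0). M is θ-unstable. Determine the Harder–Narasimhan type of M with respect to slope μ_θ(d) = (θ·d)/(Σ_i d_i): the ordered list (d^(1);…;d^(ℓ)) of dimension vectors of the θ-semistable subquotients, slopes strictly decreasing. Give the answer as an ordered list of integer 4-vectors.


Via rank(M_{q-1}∘⋯∘M_p): M ≅ I[1,1]^2, I[1,3], I[1,4], I[3,4], I[4,4]^2.
μ_θ-semistable layers: μ^(1)=41/2; μ^(2)=14; μ^(3)=15/2; μ^(4)=1; μ^(5)=-25

((0, 1, 1, 0); (0, 1, 1, 1); (0, 0, 1, 1); (0, 0, 0, 2); (4, 0, 0, 0))


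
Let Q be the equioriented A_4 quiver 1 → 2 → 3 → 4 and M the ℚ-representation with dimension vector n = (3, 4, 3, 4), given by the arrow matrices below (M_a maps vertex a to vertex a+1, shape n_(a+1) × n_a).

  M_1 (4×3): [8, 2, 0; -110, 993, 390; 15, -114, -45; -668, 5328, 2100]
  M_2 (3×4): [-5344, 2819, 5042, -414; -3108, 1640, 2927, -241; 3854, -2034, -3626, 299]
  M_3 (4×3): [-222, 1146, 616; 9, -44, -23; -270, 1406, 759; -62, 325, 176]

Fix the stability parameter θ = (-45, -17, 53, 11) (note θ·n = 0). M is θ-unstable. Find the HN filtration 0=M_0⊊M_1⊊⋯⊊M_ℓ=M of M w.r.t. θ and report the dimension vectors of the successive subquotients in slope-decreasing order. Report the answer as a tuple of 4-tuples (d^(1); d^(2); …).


Interval decomposition of M: I[1,1], I[1,4]^2, I[2,2], I[2,4], I[4,4].
HN type (ℓ=4): μ^(1)=32; μ^(2)=11; μ^(3)=-17; μ^(4)=-45

((0, 0, 3, 3); (0, 0, 0, 1); (0, 4, 0, 0); (3, 0, 0, 0))


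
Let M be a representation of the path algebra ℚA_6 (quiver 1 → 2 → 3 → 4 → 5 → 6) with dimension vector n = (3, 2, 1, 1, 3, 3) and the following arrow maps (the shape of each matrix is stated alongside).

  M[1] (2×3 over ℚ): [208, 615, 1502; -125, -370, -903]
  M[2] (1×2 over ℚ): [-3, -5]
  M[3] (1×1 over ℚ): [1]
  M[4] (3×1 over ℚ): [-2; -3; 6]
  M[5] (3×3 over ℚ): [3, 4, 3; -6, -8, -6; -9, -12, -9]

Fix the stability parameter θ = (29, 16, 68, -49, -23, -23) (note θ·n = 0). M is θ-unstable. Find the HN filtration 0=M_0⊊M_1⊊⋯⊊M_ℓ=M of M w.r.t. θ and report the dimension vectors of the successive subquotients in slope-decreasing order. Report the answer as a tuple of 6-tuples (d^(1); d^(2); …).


Interval decomposition of M: I[1,1], I[1,2], I[1,5], I[5,5], I[5,6], I[6,6]^2.
HN type (ℓ=4): μ^(1)=29; μ^(2)=45/2; μ^(3)=41/5; μ^(4)=-23

((1, 0, 0, 0, 0, 0); (1, 1, 0, 0, 0, 0); (1, 1, 1, 1, 1, 0); (0, 0, 0, 0, 2, 3))


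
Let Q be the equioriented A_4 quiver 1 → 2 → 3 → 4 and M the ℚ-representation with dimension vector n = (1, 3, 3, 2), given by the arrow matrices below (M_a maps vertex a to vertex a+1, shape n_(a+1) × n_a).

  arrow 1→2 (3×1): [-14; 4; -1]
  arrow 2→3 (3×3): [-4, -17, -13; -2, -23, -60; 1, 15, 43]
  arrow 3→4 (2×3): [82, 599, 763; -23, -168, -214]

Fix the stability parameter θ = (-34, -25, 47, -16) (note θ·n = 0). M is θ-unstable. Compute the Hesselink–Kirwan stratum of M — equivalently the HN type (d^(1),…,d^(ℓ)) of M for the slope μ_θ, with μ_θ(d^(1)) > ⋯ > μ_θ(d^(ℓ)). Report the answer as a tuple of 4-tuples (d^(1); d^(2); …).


Interval decomposition of M: I[1,4], I[2,3], I[2,4].
HN type (ℓ=4): μ^(1)=47; μ^(2)=31/2; μ^(3)=-25; μ^(4)=-34

((0, 0, 1, 0); (0, 0, 2, 2); (0, 3, 0, 0); (1, 0, 0, 0))


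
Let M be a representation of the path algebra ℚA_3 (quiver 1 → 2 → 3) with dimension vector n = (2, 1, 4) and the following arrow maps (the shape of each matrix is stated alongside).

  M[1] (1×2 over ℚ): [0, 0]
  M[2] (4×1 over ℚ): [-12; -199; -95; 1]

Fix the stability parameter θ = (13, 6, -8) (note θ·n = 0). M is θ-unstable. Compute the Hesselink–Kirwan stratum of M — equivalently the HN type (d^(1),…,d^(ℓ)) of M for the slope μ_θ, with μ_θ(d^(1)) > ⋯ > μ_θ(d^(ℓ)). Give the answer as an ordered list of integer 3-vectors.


Interval decomposition of M: I[1,1]^2, I[2,3], I[3,3]^3.
HN type (ℓ=3): μ^(1)=13; μ^(2)=-1; μ^(3)=-8

((2, 0, 0); (0, 1, 1); (0, 0, 3))


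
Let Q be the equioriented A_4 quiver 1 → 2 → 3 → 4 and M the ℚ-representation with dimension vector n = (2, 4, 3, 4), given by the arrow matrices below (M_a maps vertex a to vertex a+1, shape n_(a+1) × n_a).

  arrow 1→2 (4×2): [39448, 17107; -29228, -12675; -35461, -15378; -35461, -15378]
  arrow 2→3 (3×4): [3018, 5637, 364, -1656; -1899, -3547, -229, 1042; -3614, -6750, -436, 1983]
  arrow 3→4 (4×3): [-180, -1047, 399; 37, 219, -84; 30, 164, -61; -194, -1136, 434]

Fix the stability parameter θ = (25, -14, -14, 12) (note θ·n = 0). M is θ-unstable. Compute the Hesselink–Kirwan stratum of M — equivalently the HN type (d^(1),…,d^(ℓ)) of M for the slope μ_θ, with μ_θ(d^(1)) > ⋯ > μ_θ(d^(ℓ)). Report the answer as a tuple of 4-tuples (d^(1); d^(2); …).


Barcode: M ≅ I[1,4]^2, I[2,2], I[2,4], I[4,4]. HN layers by μ_θ (3 steps, strictly decreasing):
  μ^(1)=12; μ^(2)=-1; μ^(3)=-14

((0, 0, 0, 4); (2, 2, 2, 0); (0, 2, 1, 0))


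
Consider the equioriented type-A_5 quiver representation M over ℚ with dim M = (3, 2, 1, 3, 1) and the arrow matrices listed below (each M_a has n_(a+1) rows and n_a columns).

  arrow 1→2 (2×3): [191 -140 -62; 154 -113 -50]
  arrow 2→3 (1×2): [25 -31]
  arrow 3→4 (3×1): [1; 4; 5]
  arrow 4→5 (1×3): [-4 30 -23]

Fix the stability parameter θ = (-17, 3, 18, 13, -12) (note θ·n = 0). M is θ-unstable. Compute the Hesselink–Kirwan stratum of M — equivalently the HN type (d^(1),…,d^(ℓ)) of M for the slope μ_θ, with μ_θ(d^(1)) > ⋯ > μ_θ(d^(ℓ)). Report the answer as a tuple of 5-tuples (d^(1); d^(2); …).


Interval decomposition of M: I[1,1], I[1,2], I[1,5], I[4,4]^2.
HN type (ℓ=4): μ^(1)=13; μ^(2)=19/3; μ^(3)=3; μ^(4)=-17

((0, 0, 0, 2, 0); (0, 0, 1, 1, 1); (0, 2, 0, 0, 0); (3, 0, 0, 0, 0))


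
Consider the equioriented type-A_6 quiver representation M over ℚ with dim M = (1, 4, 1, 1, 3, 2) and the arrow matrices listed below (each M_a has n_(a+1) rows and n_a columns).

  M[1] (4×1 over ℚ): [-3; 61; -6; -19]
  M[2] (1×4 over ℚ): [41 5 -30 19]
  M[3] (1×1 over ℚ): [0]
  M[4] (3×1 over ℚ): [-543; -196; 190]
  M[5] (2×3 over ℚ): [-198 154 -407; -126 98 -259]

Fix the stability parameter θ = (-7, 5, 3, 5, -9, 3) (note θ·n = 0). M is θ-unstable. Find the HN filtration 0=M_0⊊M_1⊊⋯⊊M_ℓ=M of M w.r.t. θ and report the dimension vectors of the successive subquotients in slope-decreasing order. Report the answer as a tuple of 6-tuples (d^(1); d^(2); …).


Via rank(M_{q-1}∘⋯∘M_p): M ≅ I[1,3], I[2,2]^3, I[4,5], I[5,5], I[5,6], I[6,6].
μ_θ-semistable layers: μ^(1)=5; μ^(2)=4; μ^(3)=3; μ^(4)=-2; μ^(5)=-7; μ^(6)=-9

((0, 3, 0, 0, 0, 0); (0, 1, 1, 0, 0, 0); (0, 0, 0, 0, 0, 2); (0, 0, 0, 1, 1, 0); (1, 0, 0, 0, 0, 0); (0, 0, 0, 0, 2, 0))


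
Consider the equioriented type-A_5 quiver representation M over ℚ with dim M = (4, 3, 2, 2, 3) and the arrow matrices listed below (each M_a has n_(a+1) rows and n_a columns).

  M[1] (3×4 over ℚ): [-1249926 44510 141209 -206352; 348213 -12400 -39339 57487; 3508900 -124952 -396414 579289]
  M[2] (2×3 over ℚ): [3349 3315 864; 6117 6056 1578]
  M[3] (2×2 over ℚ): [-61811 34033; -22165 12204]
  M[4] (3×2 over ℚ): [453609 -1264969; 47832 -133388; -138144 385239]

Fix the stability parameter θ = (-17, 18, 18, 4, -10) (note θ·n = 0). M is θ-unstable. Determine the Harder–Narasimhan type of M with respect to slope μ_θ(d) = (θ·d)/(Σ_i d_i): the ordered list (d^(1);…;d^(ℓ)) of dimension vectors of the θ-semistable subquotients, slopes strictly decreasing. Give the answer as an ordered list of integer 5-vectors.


Barcode: M ≅ I[1,1], I[1,2], I[1,5]^2, I[5,5]. HN layers by μ_θ (4 steps, strictly decreasing):
  μ^(1)=18; μ^(2)=15/2; μ^(3)=-10; μ^(4)=-17

((0, 1, 0, 0, 0); (0, 2, 2, 2, 2); (0, 0, 0, 0, 1); (4, 0, 0, 0, 0))
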